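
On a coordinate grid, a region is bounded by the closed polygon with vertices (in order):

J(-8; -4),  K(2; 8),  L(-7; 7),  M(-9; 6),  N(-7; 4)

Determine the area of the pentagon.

Cross-terms: -56, 70, 21, 6, 60  ⇒  Σ = 101
Area = |Σ|/2 = 50.5.

50.5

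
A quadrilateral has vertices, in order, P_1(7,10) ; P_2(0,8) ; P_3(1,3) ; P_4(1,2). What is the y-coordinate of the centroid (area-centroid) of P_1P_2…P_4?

Apply the shoelace formula. First the cross-terms c_i = x_i·y_{i+1} − x_{i+1}·y_i:
  56, -8, -1, -4  ⇒  2A = 43, A = 21.5.
Then Σ (y_i + y_{i+1})·c_i = 867, so ȳ = 867 / (6·21.5) = 289/43.

289/43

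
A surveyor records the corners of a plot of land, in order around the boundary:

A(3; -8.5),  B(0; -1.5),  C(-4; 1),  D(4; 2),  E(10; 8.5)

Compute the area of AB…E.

59.5

Apply Gauss's area formula: 2A = Σ (x_i·y_{i+1} − x_{i+1}·y_i), indices taken mod 5.
Cross-terms: -4.5, -6, -12, 14, -110.5  ⇒  Σ = -119
Area = |Σ|/2 = 59.5.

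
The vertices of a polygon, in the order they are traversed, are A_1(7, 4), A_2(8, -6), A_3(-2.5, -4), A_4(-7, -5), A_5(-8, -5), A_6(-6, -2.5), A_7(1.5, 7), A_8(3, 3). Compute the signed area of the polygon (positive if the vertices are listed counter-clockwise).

-107.625

Cross-terms: -74, -47, -15.5, -5, -10, -38.25, -16.5, -9  ⇒  Σ = -215.25
Signed area = Σ/2 = -107.625 (negative ⇒ clockwise traversal).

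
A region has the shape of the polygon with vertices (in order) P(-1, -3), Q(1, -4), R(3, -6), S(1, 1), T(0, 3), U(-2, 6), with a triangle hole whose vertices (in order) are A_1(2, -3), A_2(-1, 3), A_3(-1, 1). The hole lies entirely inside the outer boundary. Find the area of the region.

18.5

Outer boundary:
Apply the surveyor's formula: 2A = Σ (x_i·y_{i+1} − x_{i+1}·y_i), indices taken mod 6.
P→Q: (-1)(-4) − (1)(-3) = 7
Q→R: (1)(-6) − (3)(-4) = 6
R→S: (3)(1) − (1)(-6) = 9
S→T: (1)(3) − (0)(1) = 3
T→U: (0)(6) − (-2)(3) = 6
U→P: (-2)(-3) − (-1)(6) = 12
Σ = 43
Area = |Σ|/2 = 21.5.
Hole:
Apply the shoelace (surveyor's) formula: 2A = Σ (x_i·y_{i+1} − x_{i+1}·y_i), indices taken mod 3.
Σ = (3) + (2) + (1) = 6
Area = |Σ|/2 = 3.
Net area = 21.5 − 3 = 18.5.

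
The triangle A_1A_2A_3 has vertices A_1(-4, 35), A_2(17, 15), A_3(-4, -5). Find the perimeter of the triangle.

|A_1A_2| = √((21)² + (-20)²) = √841 = 29
|A_2A_3| = √((-21)² + (-20)²) = √841 = 29
|A_3A_1| = √((0)² + (40)²) = √1600 = 40
Perimeter = 29 + 29 + 40 = 98.

98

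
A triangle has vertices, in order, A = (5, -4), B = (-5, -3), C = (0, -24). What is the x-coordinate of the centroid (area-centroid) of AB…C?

0

Apply the shoelace formula. First the cross-terms c_i = x_i·y_{i+1} − x_{i+1}·y_i:
  -35, 120, 120  ⇒  2A = 205, A = 102.5.
Then Σ (x_i + x_{i+1})·c_i = 0, so x̄ = 0 / (6·102.5) = 0.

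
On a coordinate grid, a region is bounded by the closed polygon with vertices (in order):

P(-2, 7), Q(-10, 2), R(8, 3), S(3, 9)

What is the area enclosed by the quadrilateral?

Σ = (66) + (-46) + (63) + (39) = 122
Area = |Σ|/2 = 61.

61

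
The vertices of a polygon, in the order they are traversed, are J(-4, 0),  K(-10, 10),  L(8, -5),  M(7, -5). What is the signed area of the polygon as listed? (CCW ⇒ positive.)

-47.5

Cross-terms: -40, -30, -5, -20  ⇒  Σ = -95
Signed area = Σ/2 = -47.5 (negative ⇒ clockwise traversal).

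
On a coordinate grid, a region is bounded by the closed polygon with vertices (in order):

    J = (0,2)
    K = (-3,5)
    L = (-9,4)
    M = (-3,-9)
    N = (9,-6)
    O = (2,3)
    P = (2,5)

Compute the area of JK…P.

139

J→K: (0)(5) − (-3)(2) = 6
K→L: (-3)(4) − (-9)(5) = 33
L→M: (-9)(-9) − (-3)(4) = 93
M→N: (-3)(-6) − (9)(-9) = 99
N→O: (9)(3) − (2)(-6) = 39
O→P: (2)(5) − (2)(3) = 4
P→J: (2)(2) − (0)(5) = 4
Σ = 278
Area = |Σ|/2 = 139.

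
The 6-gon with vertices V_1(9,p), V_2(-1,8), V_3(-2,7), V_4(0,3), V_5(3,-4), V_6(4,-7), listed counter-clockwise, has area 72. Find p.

4

The doubled signed area Σ (x_i y_{i+1} − x_{i+1} y_i) is linear in p.
With p=0 it equals 124; the coefficient of p is 5 (from the two edges through V_1).
So 5·p + 124 = 2·72 = 144 ⇒ p = 4.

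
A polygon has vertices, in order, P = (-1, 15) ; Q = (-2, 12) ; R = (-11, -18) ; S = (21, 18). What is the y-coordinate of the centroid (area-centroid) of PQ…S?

1163/233

Apply the surveyor's formula. First the cross-terms c_i = x_i·y_{i+1} − x_{i+1}·y_i:
  18, 168, 180, 333  ⇒  2A = 699, A = 349.5.
Then Σ (y_i + y_{i+1})·c_i = 10467, so ȳ = 10467 / (6·349.5) = 1163/233.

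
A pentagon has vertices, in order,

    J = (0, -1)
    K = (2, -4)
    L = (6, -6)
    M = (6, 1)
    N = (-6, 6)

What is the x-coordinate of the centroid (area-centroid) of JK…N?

71/39

Apply Gauss's area formula. First the cross-terms c_i = x_i·y_{i+1} − x_{i+1}·y_i:
  2, 12, 42, 42, 6  ⇒  2A = 104, A = 52.
Then Σ (x_i + x_{i+1})·c_i = 568, so x̄ = 568 / (6·52) = 71/39.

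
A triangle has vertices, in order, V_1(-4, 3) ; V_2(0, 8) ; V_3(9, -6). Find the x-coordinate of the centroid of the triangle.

Apply the surveyor's formula. First the cross-terms c_i = x_i·y_{i+1} − x_{i+1}·y_i:
  -32, -72, 3  ⇒  2A = -101, A = -50.5.
Then Σ (x_i + x_{i+1})·c_i = -505, so x̄ = -505 / (6·(-50.5)) = 5/3.

5/3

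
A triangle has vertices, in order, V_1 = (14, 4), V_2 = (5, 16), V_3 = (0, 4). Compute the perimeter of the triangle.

|V_1V_2| = √((-9)² + (12)²) = √225 = 15
|V_2V_3| = √((-5)² + (-12)²) = √169 = 13
|V_3V_1| = √((14)² + (0)²) = √196 = 14
Perimeter = 15 + 13 + 14 = 42.

42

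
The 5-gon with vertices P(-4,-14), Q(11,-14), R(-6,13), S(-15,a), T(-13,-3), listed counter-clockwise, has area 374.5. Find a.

The doubled signed area Σ (x_i y_{i+1} − x_{i+1} y_i) is linear in a.
With a=0 it equals 679; the coefficient of a is 7 (from the two edges through S).
So 7·a + 679 = 2·374.5 = 749 ⇒ a = 10.

10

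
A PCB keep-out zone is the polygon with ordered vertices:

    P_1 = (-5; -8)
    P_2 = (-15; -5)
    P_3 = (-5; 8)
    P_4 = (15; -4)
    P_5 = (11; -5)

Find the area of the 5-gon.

242

Apply the shoelace (surveyor's) formula: 2A = Σ (x_i·y_{i+1} − x_{i+1}·y_i), indices taken mod 5.
Σ = (-95) + (-145) + (-100) + (-31) + (-113) = -484
Area = |Σ|/2 = 242.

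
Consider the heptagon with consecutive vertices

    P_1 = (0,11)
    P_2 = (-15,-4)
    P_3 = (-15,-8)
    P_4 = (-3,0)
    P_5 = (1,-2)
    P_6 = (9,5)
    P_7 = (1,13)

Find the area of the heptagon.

176.5

Apply the surveyor's formula: 2A = Σ (x_i·y_{i+1} − x_{i+1}·y_i), indices taken mod 7.
Cross-terms: 165, 60, -24, 6, 23, 112, 11  ⇒  Σ = 353
Area = |Σ|/2 = 176.5.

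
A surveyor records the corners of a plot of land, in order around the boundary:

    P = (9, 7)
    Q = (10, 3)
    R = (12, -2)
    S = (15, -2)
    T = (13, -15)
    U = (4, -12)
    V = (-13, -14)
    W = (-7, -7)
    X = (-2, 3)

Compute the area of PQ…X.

Cross-terms: -43, -56, 6, -199, -96, -212, -7, -35, -41  ⇒  Σ = -683
Area = |Σ|/2 = 341.5.

341.5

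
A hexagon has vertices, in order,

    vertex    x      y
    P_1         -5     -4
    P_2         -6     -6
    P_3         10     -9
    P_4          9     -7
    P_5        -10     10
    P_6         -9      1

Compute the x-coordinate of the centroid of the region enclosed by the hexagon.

-505/272

Apply the shoelace (surveyor's) formula. First the cross-terms c_i = x_i·y_{i+1} − x_{i+1}·y_i:
  6, 114, 11, 20, 80, 41  ⇒  2A = 272, A = 136.
Then Σ (x_i + x_{i+1})·c_i = -1515, so x̄ = -1515 / (6·136) = -505/272.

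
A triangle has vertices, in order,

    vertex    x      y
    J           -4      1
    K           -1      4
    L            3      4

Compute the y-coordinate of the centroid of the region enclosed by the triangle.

3

Apply the shoelace (surveyor's) formula. First the cross-terms c_i = x_i·y_{i+1} − x_{i+1}·y_i:
  -15, -16, 19  ⇒  2A = -12, A = -6.
Then Σ (y_i + y_{i+1})·c_i = -108, so ȳ = -108 / (6·(-6)) = 3.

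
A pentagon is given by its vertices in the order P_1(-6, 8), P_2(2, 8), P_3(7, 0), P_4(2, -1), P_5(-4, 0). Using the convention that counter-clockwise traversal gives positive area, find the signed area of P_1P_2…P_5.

Σ = (-64) + (-56) + (-7) + (-4) + (-32) = -163
Signed area = Σ/2 = -81.5 (negative ⇒ clockwise traversal).

-81.5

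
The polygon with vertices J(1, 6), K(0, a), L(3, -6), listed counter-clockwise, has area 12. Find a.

0

The doubled signed area Σ (x_i y_{i+1} − x_{i+1} y_i) is linear in a.
With a=0 it equals 24; the coefficient of a is -2 (from the two edges through K).
So -2·a + 24 = 2·12 = 24 ⇒ a = 0.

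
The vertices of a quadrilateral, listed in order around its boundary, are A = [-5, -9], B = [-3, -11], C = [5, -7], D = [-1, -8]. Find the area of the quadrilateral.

Apply Gauss's area formula: 2A = Σ (x_i·y_{i+1} − x_{i+1}·y_i), indices taken mod 4.
Cross-terms: 28, 76, -47, -31  ⇒  Σ = 26
Area = |Σ|/2 = 13.

13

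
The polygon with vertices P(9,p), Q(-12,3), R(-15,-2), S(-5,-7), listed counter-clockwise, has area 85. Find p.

Write out the shoelace sum; only the two edges meeting at P involve p:
2·Area = [((-5)·p − 9·(-7)) + (9·3 − (-12)·p)] + 164
       = 7·p + 254 = 170
⇒ p = -12.

-12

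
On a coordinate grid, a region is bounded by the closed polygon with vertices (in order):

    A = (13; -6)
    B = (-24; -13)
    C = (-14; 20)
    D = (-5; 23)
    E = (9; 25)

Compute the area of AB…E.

954

Apply the shoelace formula: 2A = Σ (x_i·y_{i+1} − x_{i+1}·y_i), indices taken mod 5.
Σ = (-313) + (-662) + (-222) + (-332) + (-379) = -1908
Area = |Σ|/2 = 954.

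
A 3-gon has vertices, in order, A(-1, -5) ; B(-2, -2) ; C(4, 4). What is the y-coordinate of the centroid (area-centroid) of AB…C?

-1

Apply the shoelace formula. First the cross-terms c_i = x_i·y_{i+1} − x_{i+1}·y_i:
  -8, 0, -16  ⇒  2A = -24, A = -12.
Then Σ (y_i + y_{i+1})·c_i = 72, so ȳ = 72 / (6·(-12)) = -1.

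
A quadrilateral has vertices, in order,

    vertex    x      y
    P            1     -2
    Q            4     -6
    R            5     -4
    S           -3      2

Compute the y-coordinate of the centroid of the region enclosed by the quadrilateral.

-76/27

Apply the surveyor's formula. First the cross-terms c_i = x_i·y_{i+1} − x_{i+1}·y_i:
  2, 14, -2, 4  ⇒  2A = 18, A = 9.
Then Σ (y_i + y_{i+1})·c_i = -152, so ȳ = -152 / (6·9) = -76/27.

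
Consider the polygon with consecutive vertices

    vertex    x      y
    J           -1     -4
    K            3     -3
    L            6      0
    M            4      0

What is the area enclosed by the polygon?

8.5

Apply the surveyor's formula: 2A = Σ (x_i·y_{i+1} − x_{i+1}·y_i), indices taken mod 4.
Cross-terms: 15, 18, 0, -16  ⇒  Σ = 17
Area = |Σ|/2 = 8.5.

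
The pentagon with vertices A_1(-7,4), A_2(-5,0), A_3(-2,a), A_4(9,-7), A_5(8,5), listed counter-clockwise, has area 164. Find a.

The doubled signed area Σ (x_i y_{i+1} − x_{i+1} y_i) is linear in a.
With a=0 it equals 202; the coefficient of a is -14 (from the two edges through A_3).
So -14·a + 202 = 2·164 = 328 ⇒ a = -9.

-9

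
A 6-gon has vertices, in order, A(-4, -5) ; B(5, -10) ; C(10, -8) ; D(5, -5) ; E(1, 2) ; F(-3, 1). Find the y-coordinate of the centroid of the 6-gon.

Apply the surveyor's formula. First the cross-terms c_i = x_i·y_{i+1} − x_{i+1}·y_i:
  65, 60, -10, 15, 7, 19  ⇒  2A = 156, A = 78.
Then Σ (y_i + y_{i+1})·c_i = -2025, so ȳ = -2025 / (6·78) = -225/52.

-225/52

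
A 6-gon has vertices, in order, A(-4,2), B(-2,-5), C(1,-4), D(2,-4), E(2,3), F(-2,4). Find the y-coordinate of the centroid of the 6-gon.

Apply the shoelace formula. First the cross-terms c_i = x_i·y_{i+1} − x_{i+1}·y_i:
  24, 13, 4, 14, 14, 12  ⇒  2A = 81, A = 40.5.
Then Σ (y_i + y_{i+1})·c_i = -65, so ȳ = -65 / (6·40.5) = -65/243.

-65/243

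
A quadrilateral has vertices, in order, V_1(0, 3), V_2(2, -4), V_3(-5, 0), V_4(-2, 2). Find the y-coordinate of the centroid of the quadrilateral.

-2/7

Apply the surveyor's formula. First the cross-terms c_i = x_i·y_{i+1} − x_{i+1}·y_i:
  -6, -20, -10, -6  ⇒  2A = -42, A = -21.
Then Σ (y_i + y_{i+1})·c_i = 36, so ȳ = 36 / (6·(-21)) = -2/7.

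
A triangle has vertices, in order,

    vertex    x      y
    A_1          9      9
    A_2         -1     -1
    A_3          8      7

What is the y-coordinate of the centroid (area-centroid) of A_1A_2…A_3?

5

Apply the surveyor's formula. First the cross-terms c_i = x_i·y_{i+1} − x_{i+1}·y_i:
  0, 1, 9  ⇒  2A = 10, A = 5.
Then Σ (y_i + y_{i+1})·c_i = 150, so ȳ = 150 / (6·5) = 5.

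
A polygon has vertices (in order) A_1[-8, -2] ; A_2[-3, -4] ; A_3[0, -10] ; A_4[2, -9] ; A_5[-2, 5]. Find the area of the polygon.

Apply the surveyor's formula: 2A = Σ (x_i·y_{i+1} − x_{i+1}·y_i), indices taken mod 5.
A_1→A_2: (-8)(-4) − (-3)(-2) = 26
A_2→A_3: (-3)(-10) − (0)(-4) = 30
A_3→A_4: (0)(-9) − (2)(-10) = 20
A_4→A_5: (2)(5) − (-2)(-9) = -8
A_5→A_1: (-2)(-2) − (-8)(5) = 44
Σ = 112
Area = |Σ|/2 = 56.

56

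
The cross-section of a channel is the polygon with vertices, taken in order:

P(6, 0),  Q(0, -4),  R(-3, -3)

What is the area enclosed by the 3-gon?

9

Apply the shoelace (surveyor's) formula: 2A = Σ (x_i·y_{i+1} − x_{i+1}·y_i), indices taken mod 3.
P→Q: (6)(-4) − (0)(0) = -24
Q→R: (0)(-3) − (-3)(-4) = -12
R→P: (-3)(0) − (6)(-3) = 18
Σ = -18
Area = |Σ|/2 = 9.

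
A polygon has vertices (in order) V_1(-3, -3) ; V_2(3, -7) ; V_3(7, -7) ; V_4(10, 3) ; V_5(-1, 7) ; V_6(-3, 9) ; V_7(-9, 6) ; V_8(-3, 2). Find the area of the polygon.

156

Cross-terms: 30, 28, 91, 73, 12, 63, 0, 15  ⇒  Σ = 312
Area = |Σ|/2 = 156.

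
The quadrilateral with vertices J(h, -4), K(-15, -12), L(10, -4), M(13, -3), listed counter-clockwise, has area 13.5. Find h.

7

Write out the shoelace sum; only the two edges meeting at J involve h:
2·Area = [(13·(-4) − h·(-3)) + (h·(-12) − (-15)·(-4))] + 202
       = -9·h + 90 = 27
⇒ h = 7.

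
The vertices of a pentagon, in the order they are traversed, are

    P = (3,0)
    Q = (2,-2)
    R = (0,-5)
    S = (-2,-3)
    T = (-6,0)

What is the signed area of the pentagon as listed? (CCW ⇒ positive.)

-22

Apply Gauss's area formula: 2A = Σ (x_i·y_{i+1} − x_{i+1}·y_i), indices taken mod 5.
Cross-terms: -6, -10, -10, -18, 0  ⇒  Σ = -44
Signed area = Σ/2 = -22 (negative ⇒ clockwise traversal).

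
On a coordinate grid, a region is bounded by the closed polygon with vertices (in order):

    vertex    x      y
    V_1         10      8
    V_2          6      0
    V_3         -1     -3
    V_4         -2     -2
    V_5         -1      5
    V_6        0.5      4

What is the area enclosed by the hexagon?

Σ = (-48) + (-18) + (-4) + (-12) + (-6.5) + (-36) = -124.5
Area = |Σ|/2 = 62.25.

62.25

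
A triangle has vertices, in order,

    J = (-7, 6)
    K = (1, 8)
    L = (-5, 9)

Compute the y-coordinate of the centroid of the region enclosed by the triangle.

Apply the shoelace (surveyor's) formula. First the cross-terms c_i = x_i·y_{i+1} − x_{i+1}·y_i:
  -62, 49, 33  ⇒  2A = 20, A = 10.
Then Σ (y_i + y_{i+1})·c_i = 460, so ȳ = 460 / (6·10) = 23/3.

23/3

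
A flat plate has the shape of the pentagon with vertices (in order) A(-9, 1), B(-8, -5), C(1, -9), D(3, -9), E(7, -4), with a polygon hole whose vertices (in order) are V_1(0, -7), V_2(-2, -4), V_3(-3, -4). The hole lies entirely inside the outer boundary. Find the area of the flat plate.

Outer boundary:
Apply the shoelace (surveyor's) formula: 2A = Σ (x_i·y_{i+1} − x_{i+1}·y_i), indices taken mod 5.
Cross-terms: 53, 77, 18, 51, -29  ⇒  Σ = 170
Area = |Σ|/2 = 85.
Hole:
Apply the shoelace (surveyor's) formula: 2A = Σ (x_i·y_{i+1} − x_{i+1}·y_i), indices taken mod 3.
Cross-terms: -14, -4, 21  ⇒  Σ = 3
Area = |Σ|/2 = 1.5.
Net area = 85 − 1.5 = 83.5.

83.5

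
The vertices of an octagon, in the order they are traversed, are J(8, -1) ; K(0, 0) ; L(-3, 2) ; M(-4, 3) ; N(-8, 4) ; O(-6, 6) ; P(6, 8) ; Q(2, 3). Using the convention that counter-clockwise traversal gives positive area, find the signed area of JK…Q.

-62.5

Apply Gauss's area formula: 2A = Σ (x_i·y_{i+1} − x_{i+1}·y_i), indices taken mod 8.
J→K: (8)(0) − (0)(-1) = 0
K→L: (0)(2) − (-3)(0) = 0
L→M: (-3)(3) − (-4)(2) = -1
M→N: (-4)(4) − (-8)(3) = 8
N→O: (-8)(6) − (-6)(4) = -24
O→P: (-6)(8) − (6)(6) = -84
P→Q: (6)(3) − (2)(8) = 2
Q→J: (2)(-1) − (8)(3) = -26
Σ = -125
Signed area = Σ/2 = -62.5 (negative ⇒ clockwise traversal).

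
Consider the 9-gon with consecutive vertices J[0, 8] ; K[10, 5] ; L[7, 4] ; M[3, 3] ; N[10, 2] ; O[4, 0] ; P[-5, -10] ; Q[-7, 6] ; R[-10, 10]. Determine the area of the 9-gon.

164

Apply the surveyor's formula: 2A = Σ (x_i·y_{i+1} − x_{i+1}·y_i), indices taken mod 9.
Cross-terms: -80, 5, 9, -24, -8, -40, -100, -10, -80  ⇒  Σ = -328
Area = |Σ|/2 = 164.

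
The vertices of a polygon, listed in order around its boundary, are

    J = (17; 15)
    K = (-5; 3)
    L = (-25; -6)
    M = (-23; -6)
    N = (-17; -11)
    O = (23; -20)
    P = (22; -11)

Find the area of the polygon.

Apply the shoelace (surveyor's) formula: 2A = Σ (x_i·y_{i+1} − x_{i+1}·y_i), indices taken mod 7.
J→K: (17)(3) − (-5)(15) = 126
K→L: (-5)(-6) − (-25)(3) = 105
L→M: (-25)(-6) − (-23)(-6) = 12
M→N: (-23)(-11) − (-17)(-6) = 151
N→O: (-17)(-20) − (23)(-11) = 593
O→P: (23)(-11) − (22)(-20) = 187
P→J: (22)(15) − (17)(-11) = 517
Σ = 1691
Area = |Σ|/2 = 845.5.

845.5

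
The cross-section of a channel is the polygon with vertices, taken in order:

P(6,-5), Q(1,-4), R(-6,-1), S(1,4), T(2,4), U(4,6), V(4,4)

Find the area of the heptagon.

63.5

Apply the shoelace formula: 2A = Σ (x_i·y_{i+1} − x_{i+1}·y_i), indices taken mod 7.
Cross-terms: -19, -25, -23, -4, -4, -8, -44  ⇒  Σ = -127
Area = |Σ|/2 = 63.5.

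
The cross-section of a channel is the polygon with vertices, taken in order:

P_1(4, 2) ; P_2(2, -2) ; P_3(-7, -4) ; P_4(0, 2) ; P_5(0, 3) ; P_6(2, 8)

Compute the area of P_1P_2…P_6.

41

P_1→P_2: (4)(-2) − (2)(2) = -12
P_2→P_3: (2)(-4) − (-7)(-2) = -22
P_3→P_4: (-7)(2) − (0)(-4) = -14
P_4→P_5: (0)(3) − (0)(2) = 0
P_5→P_6: (0)(8) − (2)(3) = -6
P_6→P_1: (2)(2) − (4)(8) = -28
Σ = -82
Area = |Σ|/2 = 41.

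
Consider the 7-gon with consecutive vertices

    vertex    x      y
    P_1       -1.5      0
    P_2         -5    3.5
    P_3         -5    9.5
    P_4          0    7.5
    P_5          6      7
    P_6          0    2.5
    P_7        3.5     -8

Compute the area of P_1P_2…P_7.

Cross-terms: -5.25, -30, -37.5, -45, 15, -8.75, -12  ⇒  Σ = -123.5
Area = |Σ|/2 = 61.75.

61.75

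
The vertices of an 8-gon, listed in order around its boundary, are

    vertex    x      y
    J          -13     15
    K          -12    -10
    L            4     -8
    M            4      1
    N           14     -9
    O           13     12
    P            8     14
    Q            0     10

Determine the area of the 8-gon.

Apply the surveyor's formula: 2A = Σ (x_i·y_{i+1} − x_{i+1}·y_i), indices taken mod 8.
Cross-terms: 310, 136, 36, -50, 285, 86, 80, 130  ⇒  Σ = 1013
Area = |Σ|/2 = 506.5.

506.5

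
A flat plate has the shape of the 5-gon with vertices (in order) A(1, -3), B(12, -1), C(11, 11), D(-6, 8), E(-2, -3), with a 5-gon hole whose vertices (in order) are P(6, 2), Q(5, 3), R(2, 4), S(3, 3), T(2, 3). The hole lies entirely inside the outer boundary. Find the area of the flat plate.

Outer boundary:
Apply the shoelace (surveyor's) formula: 2A = Σ (x_i·y_{i+1} − x_{i+1}·y_i), indices taken mod 5.
A→B: (1)(-1) − (12)(-3) = 35
B→C: (12)(11) − (11)(-1) = 143
C→D: (11)(8) − (-6)(11) = 154
D→E: (-6)(-3) − (-2)(8) = 34
E→A: (-2)(-3) − (1)(-3) = 9
Σ = 375
Area = |Σ|/2 = 187.5.
Hole:
Apply Gauss's area formula: 2A = Σ (x_i·y_{i+1} − x_{i+1}·y_i), indices taken mod 5.
Σ = (8) + (14) + (-6) + (3) + (-14) = 5
Area = |Σ|/2 = 2.5.
Net area = 187.5 − 2.5 = 185.

185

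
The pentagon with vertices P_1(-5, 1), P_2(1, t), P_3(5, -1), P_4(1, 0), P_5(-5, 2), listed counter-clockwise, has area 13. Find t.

-2

Write out the shoelace sum; only the two edges meeting at P_2 involve t:
2·Area = [((-5)·t − 1·1) + (1·(-1) − 5·t)] + 8
       = -10·t + 6 = 26
⇒ t = -2.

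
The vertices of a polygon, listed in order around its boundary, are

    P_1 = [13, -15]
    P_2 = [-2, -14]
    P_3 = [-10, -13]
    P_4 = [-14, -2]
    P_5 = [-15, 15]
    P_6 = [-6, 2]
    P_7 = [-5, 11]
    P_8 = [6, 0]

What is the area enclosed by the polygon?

Apply the surveyor's formula: 2A = Σ (x_i·y_{i+1} − x_{i+1}·y_i), indices taken mod 8.
Σ = (-212) + (-114) + (-162) + (-240) + (60) + (-56) + (-66) + (-90) = -880
Area = |Σ|/2 = 440.

440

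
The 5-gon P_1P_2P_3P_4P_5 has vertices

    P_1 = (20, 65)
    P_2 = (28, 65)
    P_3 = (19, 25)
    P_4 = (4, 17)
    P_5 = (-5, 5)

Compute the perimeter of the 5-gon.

|P_1P_2| = √((8)² + (0)²) = √64 = 8
|P_2P_3| = √((-9)² + (-40)²) = √1681 = 41
|P_3P_4| = √((-15)² + (-8)²) = √289 = 17
|P_4P_5| = √((-9)² + (-12)²) = √225 = 15
|P_5P_1| = √((25)² + (60)²) = √4225 = 65
Perimeter = 8 + 41 + 17 + 15 + 65 = 146.

146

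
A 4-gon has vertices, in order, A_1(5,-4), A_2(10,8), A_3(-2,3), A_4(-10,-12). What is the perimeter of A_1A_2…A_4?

|A_1A_2| = √((5)² + (12)²) = √169 = 13
|A_2A_3| = √((-12)² + (-5)²) = √169 = 13
|A_3A_4| = √((-8)² + (-15)²) = √289 = 17
|A_4A_1| = √((15)² + (8)²) = √289 = 17
Perimeter = 13 + 13 + 17 + 17 = 60.

60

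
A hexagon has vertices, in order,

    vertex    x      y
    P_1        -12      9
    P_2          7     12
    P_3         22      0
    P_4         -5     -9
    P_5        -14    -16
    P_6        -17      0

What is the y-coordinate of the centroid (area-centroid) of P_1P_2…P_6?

Apply the shoelace (surveyor's) formula. First the cross-terms c_i = x_i·y_{i+1} − x_{i+1}·y_i:
  -207, -264, -198, -46, -272, -153  ⇒  2A = -1140, A = -570.
Then Σ (y_i + y_{i+1})·c_i = -1608, so ȳ = -1608 / (6·(-570)) = 134/285.

134/285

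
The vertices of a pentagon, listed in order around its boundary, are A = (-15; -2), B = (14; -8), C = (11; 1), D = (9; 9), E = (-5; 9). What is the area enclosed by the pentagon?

305.5

Cross-terms: 148, 102, 90, 126, 145  ⇒  Σ = 611
Area = |Σ|/2 = 305.5.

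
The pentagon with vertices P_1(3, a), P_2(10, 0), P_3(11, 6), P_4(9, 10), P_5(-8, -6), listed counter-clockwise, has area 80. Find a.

Write out the shoelace sum; only the two edges meeting at P_1 involve a:
2·Area = [((-8)·a − 3·(-6)) + (3·0 − 10·a)] + 142
       = -18·a + 160 = 160
⇒ a = 0.

0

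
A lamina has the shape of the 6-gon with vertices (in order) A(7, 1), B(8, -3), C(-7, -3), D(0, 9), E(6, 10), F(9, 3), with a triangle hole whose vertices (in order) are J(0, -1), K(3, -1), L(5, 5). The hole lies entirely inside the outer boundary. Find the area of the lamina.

128.5

Outer boundary:
Σ = (-29) + (-45) + (-63) + (-54) + (-72) + (-12) = -275
Area = |Σ|/2 = 137.5.
Hole:
Σ = (3) + (20) + (-5) = 18
Area = |Σ|/2 = 9.
Net area = 137.5 − 9 = 128.5.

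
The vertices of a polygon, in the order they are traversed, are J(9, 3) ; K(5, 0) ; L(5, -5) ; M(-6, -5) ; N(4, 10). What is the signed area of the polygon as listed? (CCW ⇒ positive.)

Apply the shoelace formula: 2A = Σ (x_i·y_{i+1} − x_{i+1}·y_i), indices taken mod 5.
J→K: (9)(0) − (5)(3) = -15
K→L: (5)(-5) − (5)(0) = -25
L→M: (5)(-5) − (-6)(-5) = -55
M→N: (-6)(10) − (4)(-5) = -40
N→J: (4)(3) − (9)(10) = -78
Σ = -213
Signed area = Σ/2 = -106.5 (negative ⇒ clockwise traversal).

-106.5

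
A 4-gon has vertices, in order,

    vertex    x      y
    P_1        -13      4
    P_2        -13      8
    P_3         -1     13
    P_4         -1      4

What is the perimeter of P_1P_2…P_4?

38

|P_1P_2| = √((0)² + (4)²) = √16 = 4
|P_2P_3| = √((12)² + (5)²) = √169 = 13
|P_3P_4| = √((0)² + (-9)²) = √81 = 9
|P_4P_1| = √((-12)² + (0)²) = √144 = 12
Perimeter = 4 + 13 + 9 + 12 = 38.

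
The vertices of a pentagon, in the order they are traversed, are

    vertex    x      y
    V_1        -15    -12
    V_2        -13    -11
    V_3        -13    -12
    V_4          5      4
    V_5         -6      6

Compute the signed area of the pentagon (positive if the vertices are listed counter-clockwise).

Σ = (9) + (13) + (8) + (54) + (162) = 246
Signed area = Σ/2 = 123 (positive ⇒ counter-clockwise traversal).

123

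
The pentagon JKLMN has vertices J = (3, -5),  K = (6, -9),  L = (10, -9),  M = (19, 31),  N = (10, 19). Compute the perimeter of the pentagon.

|JK| = √((3)² + (-4)²) = √25 = 5
|KL| = √((4)² + (0)²) = √16 = 4
|LM| = √((9)² + (40)²) = √1681 = 41
|MN| = √((-9)² + (-12)²) = √225 = 15
|NJ| = √((-7)² + (-24)²) = √625 = 25
Perimeter = 5 + 4 + 41 + 15 + 25 = 90.

90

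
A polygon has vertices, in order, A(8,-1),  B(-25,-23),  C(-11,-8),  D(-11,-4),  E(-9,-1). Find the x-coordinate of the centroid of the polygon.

Apply the shoelace (surveyor's) formula. First the cross-terms c_i = x_i·y_{i+1} − x_{i+1}·y_i:
  -209, -53, -44, -25, 17  ⇒  2A = -314, A = -157.
Then Σ (x_i + x_{i+1})·c_i = 6912, so x̄ = 6912 / (6·(-157)) = -1152/157.

-1152/157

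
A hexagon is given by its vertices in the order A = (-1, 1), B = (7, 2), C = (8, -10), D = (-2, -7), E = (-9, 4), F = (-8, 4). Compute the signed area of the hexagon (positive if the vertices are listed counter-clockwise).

Apply the shoelace (surveyor's) formula: 2A = Σ (x_i·y_{i+1} − x_{i+1}·y_i), indices taken mod 6.
Σ = (-9) + (-86) + (-76) + (-71) + (-4) + (-4) = -250
Signed area = Σ/2 = -125 (negative ⇒ clockwise traversal).

-125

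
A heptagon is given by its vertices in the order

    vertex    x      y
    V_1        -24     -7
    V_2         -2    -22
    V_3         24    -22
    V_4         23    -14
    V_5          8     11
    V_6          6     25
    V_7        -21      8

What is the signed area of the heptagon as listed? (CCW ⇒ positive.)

Σ = (514) + (572) + (170) + (365) + (134) + (573) + (339) = 2667
Signed area = Σ/2 = 1333.5 (positive ⇒ counter-clockwise traversal).

1333.5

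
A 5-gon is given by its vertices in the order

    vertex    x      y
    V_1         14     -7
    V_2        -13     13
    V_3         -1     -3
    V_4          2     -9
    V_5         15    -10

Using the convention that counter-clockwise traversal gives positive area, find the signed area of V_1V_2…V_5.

154

Apply the shoelace (surveyor's) formula: 2A = Σ (x_i·y_{i+1} − x_{i+1}·y_i), indices taken mod 5.
Σ = (91) + (52) + (15) + (115) + (35) = 308
Signed area = Σ/2 = 154 (positive ⇒ counter-clockwise traversal).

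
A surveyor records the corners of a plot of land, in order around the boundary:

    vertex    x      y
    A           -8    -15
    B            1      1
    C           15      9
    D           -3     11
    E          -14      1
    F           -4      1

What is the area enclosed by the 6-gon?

Apply Gauss's area formula: 2A = Σ (x_i·y_{i+1} − x_{i+1}·y_i), indices taken mod 6.
A→B: (-8)(1) − (1)(-15) = 7
B→C: (1)(9) − (15)(1) = -6
C→D: (15)(11) − (-3)(9) = 192
D→E: (-3)(1) − (-14)(11) = 151
E→F: (-14)(1) − (-4)(1) = -10
F→A: (-4)(-15) − (-8)(1) = 68
Σ = 402
Area = |Σ|/2 = 201.

201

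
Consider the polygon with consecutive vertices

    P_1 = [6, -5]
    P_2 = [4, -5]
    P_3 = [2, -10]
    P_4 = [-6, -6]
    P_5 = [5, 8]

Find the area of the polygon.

101.5

Σ = (-10) + (-30) + (-72) + (-18) + (-73) = -203
Area = |Σ|/2 = 101.5.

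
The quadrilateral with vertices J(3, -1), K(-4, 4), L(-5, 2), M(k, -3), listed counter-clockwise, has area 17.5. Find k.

3

The doubled signed area Σ (x_i y_{i+1} − x_{i+1} y_i) is linear in k.
With k=0 it equals 44; the coefficient of k is -3 (from the two edges through M).
So -3·k + 44 = 2·17.5 = 35 ⇒ k = 3.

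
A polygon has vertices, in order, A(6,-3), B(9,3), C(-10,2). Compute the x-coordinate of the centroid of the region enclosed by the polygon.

Apply Gauss's area formula. First the cross-terms c_i = x_i·y_{i+1} − x_{i+1}·y_i:
  45, 48, 18  ⇒  2A = 111, A = 55.5.
Then Σ (x_i + x_{i+1})·c_i = 555, so x̄ = 555 / (6·55.5) = 5/3.

5/3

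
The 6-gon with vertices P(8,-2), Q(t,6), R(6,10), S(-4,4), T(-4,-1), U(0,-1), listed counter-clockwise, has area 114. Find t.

10

Write out the shoelace sum; only the two edges meeting at Q involve t:
2·Area = [(8·6 − t·(-2)) + (t·10 − 6·6)] + 96
       = 12·t + 108 = 228
⇒ t = 10.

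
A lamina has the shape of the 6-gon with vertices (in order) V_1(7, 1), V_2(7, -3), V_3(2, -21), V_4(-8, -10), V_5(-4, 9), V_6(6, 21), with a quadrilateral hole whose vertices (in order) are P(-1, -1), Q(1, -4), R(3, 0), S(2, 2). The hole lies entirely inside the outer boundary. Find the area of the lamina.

Outer boundary:
Apply the shoelace formula: 2A = Σ (x_i·y_{i+1} − x_{i+1}·y_i), indices taken mod 6.
Σ = (-28) + (-141) + (-188) + (-112) + (-138) + (-141) = -748
Area = |Σ|/2 = 374.
Hole:
Σ = (5) + (12) + (6) + (0) = 23
Area = |Σ|/2 = 11.5.
Net area = 374 − 11.5 = 362.5.

362.5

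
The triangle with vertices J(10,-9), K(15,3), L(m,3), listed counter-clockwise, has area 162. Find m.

-12

Write out the shoelace sum; only the two edges meeting at L involve m:
2·Area = [(15·3 − m·3) + (m·(-9) − 10·3)] + 165
       = -12·m + 180 = 324
⇒ m = -12.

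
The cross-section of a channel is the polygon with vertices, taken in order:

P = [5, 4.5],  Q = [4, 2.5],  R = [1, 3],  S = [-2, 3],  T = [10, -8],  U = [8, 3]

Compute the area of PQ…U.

57

Apply the surveyor's formula: 2A = Σ (x_i·y_{i+1} − x_{i+1}·y_i), indices taken mod 6.
Σ = (-5.5) + (9.5) + (9) + (-14) + (94) + (21) = 114
Area = |Σ|/2 = 57.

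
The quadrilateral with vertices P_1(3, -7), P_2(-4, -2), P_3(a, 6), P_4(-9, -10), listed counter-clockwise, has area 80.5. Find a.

-9

The doubled signed area Σ (x_i y_{i+1} − x_{i+1} y_i) is linear in a.
With a=0 it equals 89; the coefficient of a is -8 (from the two edges through P_3).
So -8·a + 89 = 2·80.5 = 161 ⇒ a = -9.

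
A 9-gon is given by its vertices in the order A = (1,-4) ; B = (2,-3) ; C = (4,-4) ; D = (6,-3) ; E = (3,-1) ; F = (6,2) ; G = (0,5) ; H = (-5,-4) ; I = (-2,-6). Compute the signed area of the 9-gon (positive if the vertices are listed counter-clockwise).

Apply the shoelace formula: 2A = Σ (x_i·y_{i+1} − x_{i+1}·y_i), indices taken mod 9.
Cross-terms: 5, 4, 12, 3, 12, 30, 25, 22, 14  ⇒  Σ = 127
Signed area = Σ/2 = 63.5 (positive ⇒ counter-clockwise traversal).

63.5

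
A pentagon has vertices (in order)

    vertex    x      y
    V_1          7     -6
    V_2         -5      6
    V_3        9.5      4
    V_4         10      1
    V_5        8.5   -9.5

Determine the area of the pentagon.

91.75

Apply Gauss's area formula: 2A = Σ (x_i·y_{i+1} − x_{i+1}·y_i), indices taken mod 5.
V_1→V_2: (7)(6) − (-5)(-6) = 12
V_2→V_3: (-5)(4) − (9.5)(6) = -77
V_3→V_4: (9.5)(1) − (10)(4) = -30.5
V_4→V_5: (10)(-9.5) − (8.5)(1) = -103.5
V_5→V_1: (8.5)(-6) − (7)(-9.5) = 15.5
Σ = -183.5
Area = |Σ|/2 = 91.75.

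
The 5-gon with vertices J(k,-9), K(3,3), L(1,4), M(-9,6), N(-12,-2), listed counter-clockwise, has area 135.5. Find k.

The doubled signed area Σ (x_i y_{i+1} − x_{i+1} y_i) is linear in k.
With k=0 it equals 276; the coefficient of k is 5 (from the two edges through J).
So 5·k + 276 = 2·135.5 = 271 ⇒ k = -1.

-1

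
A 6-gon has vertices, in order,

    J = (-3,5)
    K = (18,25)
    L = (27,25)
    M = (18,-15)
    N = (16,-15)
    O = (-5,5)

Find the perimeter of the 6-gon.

112

|JK| = √((21)² + (20)²) = √841 = 29
|KL| = √((9)² + (0)²) = √81 = 9
|LM| = √((-9)² + (-40)²) = √1681 = 41
|MN| = √((-2)² + (0)²) = √4 = 2
|NO| = √((-21)² + (20)²) = √841 = 29
|OJ| = √((2)² + (0)²) = √4 = 2
Perimeter = 29 + 9 + 41 + 2 + 29 + 2 = 112.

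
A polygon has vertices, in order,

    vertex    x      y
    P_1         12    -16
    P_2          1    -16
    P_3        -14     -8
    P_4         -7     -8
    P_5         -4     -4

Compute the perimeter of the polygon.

|P_1P_2| = √((-11)² + (0)²) = √121 = 11
|P_2P_3| = √((-15)² + (8)²) = √289 = 17
|P_3P_4| = √((7)² + (0)²) = √49 = 7
|P_4P_5| = √((3)² + (4)²) = √25 = 5
|P_5P_1| = √((16)² + (-12)²) = √400 = 20
Perimeter = 11 + 17 + 7 + 5 + 20 = 60.

60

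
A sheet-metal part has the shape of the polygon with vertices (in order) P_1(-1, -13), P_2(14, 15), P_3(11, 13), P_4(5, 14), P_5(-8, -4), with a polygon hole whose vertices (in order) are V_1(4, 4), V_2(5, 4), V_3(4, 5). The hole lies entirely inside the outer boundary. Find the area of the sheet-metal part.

Outer boundary:
Σ = (167) + (17) + (89) + (92) + (100) = 465
Area = |Σ|/2 = 232.5.
Hole:
Cross-terms: -4, 9, -4  ⇒  Σ = 1
Area = |Σ|/2 = 0.5.
Net area = 232.5 − 0.5 = 232.

232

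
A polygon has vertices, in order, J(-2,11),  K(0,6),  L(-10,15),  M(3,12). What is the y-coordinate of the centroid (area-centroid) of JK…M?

11.6

Apply the shoelace formula. First the cross-terms c_i = x_i·y_{i+1} − x_{i+1}·y_i:
  -12, 60, -165, 57  ⇒  2A = -60, A = -30.
Then Σ (y_i + y_{i+1})·c_i = -2088, so ȳ = -2088 / (6·(-30)) = 11.6.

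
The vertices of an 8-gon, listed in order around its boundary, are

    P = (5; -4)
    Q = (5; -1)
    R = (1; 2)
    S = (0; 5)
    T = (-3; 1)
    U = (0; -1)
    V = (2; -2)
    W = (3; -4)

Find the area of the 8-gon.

28.5

Apply the shoelace formula: 2A = Σ (x_i·y_{i+1} − x_{i+1}·y_i), indices taken mod 8.
Cross-terms: 15, 11, 5, 15, 3, 2, -2, 8  ⇒  Σ = 57
Area = |Σ|/2 = 28.5.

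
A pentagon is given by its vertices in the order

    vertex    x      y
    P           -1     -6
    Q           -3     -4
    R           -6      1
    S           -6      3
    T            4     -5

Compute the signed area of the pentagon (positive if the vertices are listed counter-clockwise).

Σ = (-14) + (-27) + (-12) + (18) + (-29) = -64
Signed area = Σ/2 = -32 (negative ⇒ clockwise traversal).

-32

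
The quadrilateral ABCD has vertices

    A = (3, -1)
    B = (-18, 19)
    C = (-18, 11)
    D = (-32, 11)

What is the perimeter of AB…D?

88

|AB| = √((-21)² + (20)²) = √841 = 29
|BC| = √((0)² + (-8)²) = √64 = 8
|CD| = √((-14)² + (0)²) = √196 = 14
|DA| = √((35)² + (-12)²) = √1369 = 37
Perimeter = 29 + 8 + 14 + 37 = 88.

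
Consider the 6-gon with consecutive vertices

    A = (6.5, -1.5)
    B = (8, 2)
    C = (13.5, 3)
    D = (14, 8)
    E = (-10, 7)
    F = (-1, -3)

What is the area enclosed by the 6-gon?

162

Apply the shoelace (surveyor's) formula: 2A = Σ (x_i·y_{i+1} − x_{i+1}·y_i), indices taken mod 6.
A→B: (6.5)(2) − (8)(-1.5) = 25
B→C: (8)(3) − (13.5)(2) = -3
C→D: (13.5)(8) − (14)(3) = 66
D→E: (14)(7) − (-10)(8) = 178
E→F: (-10)(-3) − (-1)(7) = 37
F→A: (-1)(-1.5) − (6.5)(-3) = 21
Σ = 324
Area = |Σ|/2 = 162.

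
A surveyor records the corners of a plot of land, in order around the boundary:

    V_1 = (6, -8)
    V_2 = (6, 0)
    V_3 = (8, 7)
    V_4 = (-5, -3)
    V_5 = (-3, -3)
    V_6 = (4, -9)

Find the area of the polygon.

84

Σ = (48) + (42) + (11) + (6) + (39) + (22) = 168
Area = |Σ|/2 = 84.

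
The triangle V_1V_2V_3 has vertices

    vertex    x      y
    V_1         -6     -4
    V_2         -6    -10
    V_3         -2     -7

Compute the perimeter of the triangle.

|V_1V_2| = √((0)² + (-6)²) = √36 = 6
|V_2V_3| = √((4)² + (3)²) = √25 = 5
|V_3V_1| = √((-4)² + (3)²) = √25 = 5
Perimeter = 6 + 5 + 5 = 16.

16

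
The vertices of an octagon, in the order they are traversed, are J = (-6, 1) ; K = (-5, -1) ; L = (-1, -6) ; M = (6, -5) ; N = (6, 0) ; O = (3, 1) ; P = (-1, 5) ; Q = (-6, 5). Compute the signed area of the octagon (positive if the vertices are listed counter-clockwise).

Apply Gauss's area formula: 2A = Σ (x_i·y_{i+1} − x_{i+1}·y_i), indices taken mod 8.
Cross-terms: 11, 29, 41, 30, 6, 16, 25, 24  ⇒  Σ = 182
Signed area = Σ/2 = 91 (positive ⇒ counter-clockwise traversal).

91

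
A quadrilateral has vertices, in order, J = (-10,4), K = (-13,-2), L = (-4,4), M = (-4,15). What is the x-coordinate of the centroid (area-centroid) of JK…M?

-120/17

Apply Gauss's area formula. First the cross-terms c_i = x_i·y_{i+1} − x_{i+1}·y_i:
  72, -60, -44, 134  ⇒  2A = 102, A = 51.
Then Σ (x_i + x_{i+1})·c_i = -2160, so x̄ = -2160 / (6·51) = -120/17.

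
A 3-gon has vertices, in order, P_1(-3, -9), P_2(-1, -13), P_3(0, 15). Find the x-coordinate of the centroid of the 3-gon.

-4/3

Apply the shoelace formula. First the cross-terms c_i = x_i·y_{i+1} − x_{i+1}·y_i:
  30, -15, 45  ⇒  2A = 60, A = 30.
Then Σ (x_i + x_{i+1})·c_i = -240, so x̄ = -240 / (6·30) = -4/3.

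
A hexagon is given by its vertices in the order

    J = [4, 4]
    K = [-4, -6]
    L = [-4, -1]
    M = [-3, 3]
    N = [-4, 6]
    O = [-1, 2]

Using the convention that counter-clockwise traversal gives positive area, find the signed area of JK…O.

-31.5

Apply Gauss's area formula: 2A = Σ (x_i·y_{i+1} − x_{i+1}·y_i), indices taken mod 6.
Σ = (-8) + (-20) + (-15) + (-6) + (-2) + (-12) = -63
Signed area = Σ/2 = -31.5 (negative ⇒ clockwise traversal).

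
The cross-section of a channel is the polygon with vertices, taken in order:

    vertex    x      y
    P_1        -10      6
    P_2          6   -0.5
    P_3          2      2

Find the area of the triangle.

Apply the shoelace (surveyor's) formula: 2A = Σ (x_i·y_{i+1} − x_{i+1}·y_i), indices taken mod 3.
Σ = (-31) + (13) + (32) = 14
Area = |Σ|/2 = 7.

7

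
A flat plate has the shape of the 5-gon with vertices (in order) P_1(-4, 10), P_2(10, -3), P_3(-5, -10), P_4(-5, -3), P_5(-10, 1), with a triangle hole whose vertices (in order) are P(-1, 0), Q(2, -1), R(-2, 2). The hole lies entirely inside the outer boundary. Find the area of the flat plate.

182

Outer boundary:
Apply the shoelace (surveyor's) formula: 2A = Σ (x_i·y_{i+1} − x_{i+1}·y_i), indices taken mod 5.
Cross-terms: -88, -115, -35, -35, -96  ⇒  Σ = -369
Area = |Σ|/2 = 184.5.
Hole:
Σ = (1) + (2) + (2) = 5
Area = |Σ|/2 = 2.5.
Net area = 184.5 − 2.5 = 182.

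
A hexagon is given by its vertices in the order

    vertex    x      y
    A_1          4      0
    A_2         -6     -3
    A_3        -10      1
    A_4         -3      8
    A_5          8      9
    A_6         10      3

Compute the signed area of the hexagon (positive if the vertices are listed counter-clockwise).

Apply Gauss's area formula: 2A = Σ (x_i·y_{i+1} − x_{i+1}·y_i), indices taken mod 6.
Σ = (-12) + (-36) + (-77) + (-91) + (-66) + (-12) = -294
Signed area = Σ/2 = -147 (negative ⇒ clockwise traversal).

-147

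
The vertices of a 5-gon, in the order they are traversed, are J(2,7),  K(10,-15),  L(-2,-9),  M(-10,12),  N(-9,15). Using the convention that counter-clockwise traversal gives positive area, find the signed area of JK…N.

Apply the surveyor's formula: 2A = Σ (x_i·y_{i+1} − x_{i+1}·y_i), indices taken mod 5.
Σ = (-100) + (-120) + (-114) + (-42) + (-93) = -469
Signed area = Σ/2 = -234.5 (negative ⇒ clockwise traversal).

-234.5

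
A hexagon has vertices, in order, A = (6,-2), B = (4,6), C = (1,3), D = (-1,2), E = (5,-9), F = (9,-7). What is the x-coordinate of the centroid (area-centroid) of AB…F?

245/62

Apply the surveyor's formula. First the cross-terms c_i = x_i·y_{i+1} − x_{i+1}·y_i:
  44, 6, 5, -1, 46, 24  ⇒  2A = 124, A = 62.
Then Σ (x_i + x_{i+1})·c_i = 1470, so x̄ = 1470 / (6·62) = 245/62.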